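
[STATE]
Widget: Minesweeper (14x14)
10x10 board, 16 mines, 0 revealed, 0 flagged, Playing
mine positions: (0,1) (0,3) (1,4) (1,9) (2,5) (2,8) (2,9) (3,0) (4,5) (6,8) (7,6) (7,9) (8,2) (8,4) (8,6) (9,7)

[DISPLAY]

■■■■■■■■■■    
■■■■■■■■■■    
■■■■■■■■■■    
■■■■■■■■■■    
■■■■■■■■■■    
■■■■■■■■■■    
■■■■■■■■■■    
■■■■■■■■■■    
■■■■■■■■■■    
■■■■■■■■■■    
              
              
              
              


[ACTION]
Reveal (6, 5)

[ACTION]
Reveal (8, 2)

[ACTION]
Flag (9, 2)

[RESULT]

■✹■✹■■■■■■    
■■■■✹■■■■✹    
■■■■■✹■■✹✹    
✹■■■■■■■■■    
■■■■■✹■■■■    
■■■■■■■■■■    
■■■■■1■■✹■    
■■■■■■✹■■✹    
■■✹■✹■✹■■■    
■■■■■■■✹■■    
              
              
              
              


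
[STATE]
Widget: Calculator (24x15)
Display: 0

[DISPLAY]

                       0
┌───┬───┬───┬───┐       
│ 7 │ 8 │ 9 │ ÷ │       
├───┼───┼───┼───┤       
│ 4 │ 5 │ 6 │ × │       
├───┼───┼───┼───┤       
│ 1 │ 2 │ 3 │ - │       
├───┼───┼───┼───┤       
│ 0 │ . │ = │ + │       
├───┼───┼───┼───┤       
│ C │ MC│ MR│ M+│       
└───┴───┴───┴───┘       
                        
                        
                        


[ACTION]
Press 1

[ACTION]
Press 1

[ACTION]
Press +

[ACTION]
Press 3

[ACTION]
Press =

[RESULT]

                      14
┌───┬───┬───┬───┐       
│ 7 │ 8 │ 9 │ ÷ │       
├───┼───┼───┼───┤       
│ 4 │ 5 │ 6 │ × │       
├───┼───┼───┼───┤       
│ 1 │ 2 │ 3 │ - │       
├───┼───┼───┼───┤       
│ 0 │ . │ = │ + │       
├───┼───┼───┼───┤       
│ C │ MC│ MR│ M+│       
└───┴───┴───┴───┘       
                        
                        
                        


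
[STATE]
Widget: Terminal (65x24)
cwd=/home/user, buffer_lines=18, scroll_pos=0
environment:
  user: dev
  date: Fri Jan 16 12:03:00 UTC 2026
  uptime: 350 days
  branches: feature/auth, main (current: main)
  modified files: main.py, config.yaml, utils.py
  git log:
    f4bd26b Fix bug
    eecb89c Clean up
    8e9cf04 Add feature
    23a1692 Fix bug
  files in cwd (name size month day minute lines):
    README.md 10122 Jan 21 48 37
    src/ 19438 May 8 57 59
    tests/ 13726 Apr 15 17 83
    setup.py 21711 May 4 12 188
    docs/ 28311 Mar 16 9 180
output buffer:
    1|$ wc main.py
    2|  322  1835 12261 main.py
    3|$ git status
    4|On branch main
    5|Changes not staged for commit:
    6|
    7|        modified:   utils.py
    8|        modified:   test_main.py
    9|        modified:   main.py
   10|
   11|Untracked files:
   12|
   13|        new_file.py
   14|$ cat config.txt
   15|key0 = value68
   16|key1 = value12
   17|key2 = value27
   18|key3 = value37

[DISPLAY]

$ wc main.py                                                     
  322  1835 12261 main.py                                        
$ git status                                                     
On branch main                                                   
Changes not staged for commit:                                   
                                                                 
        modified:   utils.py                                     
        modified:   test_main.py                                 
        modified:   main.py                                      
                                                                 
Untracked files:                                                 
                                                                 
        new_file.py                                              
$ cat config.txt                                                 
key0 = value68                                                   
key1 = value12                                                   
key2 = value27                                                   
key3 = value37                                                   
$ █                                                              
                                                                 
                                                                 
                                                                 
                                                                 
                                                                 


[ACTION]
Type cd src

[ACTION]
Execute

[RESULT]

$ wc main.py                                                     
  322  1835 12261 main.py                                        
$ git status                                                     
On branch main                                                   
Changes not staged for commit:                                   
                                                                 
        modified:   utils.py                                     
        modified:   test_main.py                                 
        modified:   main.py                                      
                                                                 
Untracked files:                                                 
                                                                 
        new_file.py                                              
$ cat config.txt                                                 
key0 = value68                                                   
key1 = value12                                                   
key2 = value27                                                   
key3 = value37                                                   
$ cd src                                                         
                                                                 
$ █                                                              
                                                                 
                                                                 
                                                                 


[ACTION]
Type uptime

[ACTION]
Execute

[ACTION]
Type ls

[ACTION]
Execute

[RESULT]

  322  1835 12261 main.py                                        
$ git status                                                     
On branch main                                                   
Changes not staged for commit:                                   
                                                                 
        modified:   utils.py                                     
        modified:   test_main.py                                 
        modified:   main.py                                      
                                                                 
Untracked files:                                                 
                                                                 
        new_file.py                                              
$ cat config.txt                                                 
key0 = value68                                                   
key1 = value12                                                   
key2 = value27                                                   
key3 = value37                                                   
$ cd src                                                         
                                                                 
$ uptime                                                         
 10:00  up 350 days                                              
$ ls                                                             
README.md  src/  tests/  setup.py  docs/                         
$ █                                                              


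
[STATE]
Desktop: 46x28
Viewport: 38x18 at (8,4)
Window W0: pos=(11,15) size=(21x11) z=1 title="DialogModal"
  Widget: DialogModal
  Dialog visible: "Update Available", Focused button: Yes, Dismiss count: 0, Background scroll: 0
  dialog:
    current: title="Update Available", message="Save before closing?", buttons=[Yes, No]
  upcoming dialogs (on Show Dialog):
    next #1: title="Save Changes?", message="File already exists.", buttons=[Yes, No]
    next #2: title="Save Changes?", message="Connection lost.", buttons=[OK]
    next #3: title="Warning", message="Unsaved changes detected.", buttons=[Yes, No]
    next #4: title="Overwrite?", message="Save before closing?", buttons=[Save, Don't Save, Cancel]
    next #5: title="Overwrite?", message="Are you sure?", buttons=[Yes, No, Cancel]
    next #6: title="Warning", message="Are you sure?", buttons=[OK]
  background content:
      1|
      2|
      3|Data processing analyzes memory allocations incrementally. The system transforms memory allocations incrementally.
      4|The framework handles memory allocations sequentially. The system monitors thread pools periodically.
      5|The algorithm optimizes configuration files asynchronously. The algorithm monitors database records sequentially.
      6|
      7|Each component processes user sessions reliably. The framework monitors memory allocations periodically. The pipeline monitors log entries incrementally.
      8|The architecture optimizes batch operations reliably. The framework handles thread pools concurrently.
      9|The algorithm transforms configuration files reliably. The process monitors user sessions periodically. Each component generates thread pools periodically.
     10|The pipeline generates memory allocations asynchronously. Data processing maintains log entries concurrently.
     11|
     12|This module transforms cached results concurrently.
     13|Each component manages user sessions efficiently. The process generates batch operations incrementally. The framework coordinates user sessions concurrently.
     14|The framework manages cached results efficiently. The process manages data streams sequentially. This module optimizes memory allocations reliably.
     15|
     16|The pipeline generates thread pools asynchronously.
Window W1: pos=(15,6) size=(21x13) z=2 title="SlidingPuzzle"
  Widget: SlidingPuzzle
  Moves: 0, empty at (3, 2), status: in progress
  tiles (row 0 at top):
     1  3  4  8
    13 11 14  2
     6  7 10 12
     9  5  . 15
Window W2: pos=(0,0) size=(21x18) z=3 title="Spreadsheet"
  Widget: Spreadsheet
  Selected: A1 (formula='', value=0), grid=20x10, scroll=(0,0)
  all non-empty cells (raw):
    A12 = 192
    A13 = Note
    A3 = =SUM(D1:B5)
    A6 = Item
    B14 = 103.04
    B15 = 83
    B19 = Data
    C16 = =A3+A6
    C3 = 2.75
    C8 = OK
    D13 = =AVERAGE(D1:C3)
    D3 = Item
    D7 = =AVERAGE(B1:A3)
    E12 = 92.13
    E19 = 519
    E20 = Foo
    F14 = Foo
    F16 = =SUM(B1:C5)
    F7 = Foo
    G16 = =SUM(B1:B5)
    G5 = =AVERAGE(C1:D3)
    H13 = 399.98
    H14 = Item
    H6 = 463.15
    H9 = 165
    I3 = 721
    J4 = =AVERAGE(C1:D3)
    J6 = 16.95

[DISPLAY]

A       B   ┃                         
------------┃                         
  [0]       ┃━━━━━━━━━━━━━━┓          
    0       ┃ingPuzzle     ┃          
 2.75       ┃──────────────┨          
    0       ┃┬────┬────┬───┃          
    0       ┃│  3 │  4 │  8┃          
m           ┃┼────┼────┼───┃          
    0       ┃│ 11 │ 14 │  2┃          
    0       ┃┼────┼────┼───┃          
    0       ┃│  7 │ 10 │ 12┃          
    0       ┃┼────┼────┼───┃          
    0       ┃│  5 │    │ 15┃          
━━━━━━━━━━━━┛┴────┴────┴───┃          
   ┃   ┗━━━━━━━━━━━━━━━━━━━┛          
   ┃  ┌─────────────┐  ┃              
   ┃Da│Update Availa│na┃              
   ┃Th│Save before c│dl┃              


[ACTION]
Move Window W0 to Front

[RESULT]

A       B   ┃                         
------------┃                         
  [0]       ┃━━━━━━━━━━━━━━┓          
    0       ┃ingPuzzle     ┃          
 2.75       ┃──────────────┨          
    0       ┃┬────┬────┬───┃          
    0       ┃│  3 │  4 │  8┃          
m           ┃┼────┼────┼───┃          
    0       ┃│ 11 │ 14 │  2┃          
    0       ┃┼────┼────┼───┃          
    0       ┃│  7 │ 10 │ 12┃          
   ┏━━━━━━━━━━━━━━━━━━━┓───┃          
   ┃ DialogModal       ┃ 15┃          
━━━┠───────────────────┨───┃          
   ┃                   ┃━━━┛          
   ┃  ┌─────────────┐  ┃              
   ┃Da│Update Availa│na┃              
   ┃Th│Save before c│dl┃              


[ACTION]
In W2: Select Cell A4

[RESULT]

A       B   ┃                         
------------┃                         
    0       ┃━━━━━━━━━━━━━━┓          
    0       ┃ingPuzzle     ┃          
 2.75       ┃──────────────┨          
  [0]       ┃┬────┬────┬───┃          
    0       ┃│  3 │  4 │  8┃          
m           ┃┼────┼────┼───┃          
    0       ┃│ 11 │ 14 │  2┃          
    0       ┃┼────┼────┼───┃          
    0       ┃│  7 │ 10 │ 12┃          
   ┏━━━━━━━━━━━━━━━━━━━┓───┃          
   ┃ DialogModal       ┃ 15┃          
━━━┠───────────────────┨───┃          
   ┃                   ┃━━━┛          
   ┃  ┌─────────────┐  ┃              
   ┃Da│Update Availa│na┃              
   ┃Th│Save before c│dl┃              


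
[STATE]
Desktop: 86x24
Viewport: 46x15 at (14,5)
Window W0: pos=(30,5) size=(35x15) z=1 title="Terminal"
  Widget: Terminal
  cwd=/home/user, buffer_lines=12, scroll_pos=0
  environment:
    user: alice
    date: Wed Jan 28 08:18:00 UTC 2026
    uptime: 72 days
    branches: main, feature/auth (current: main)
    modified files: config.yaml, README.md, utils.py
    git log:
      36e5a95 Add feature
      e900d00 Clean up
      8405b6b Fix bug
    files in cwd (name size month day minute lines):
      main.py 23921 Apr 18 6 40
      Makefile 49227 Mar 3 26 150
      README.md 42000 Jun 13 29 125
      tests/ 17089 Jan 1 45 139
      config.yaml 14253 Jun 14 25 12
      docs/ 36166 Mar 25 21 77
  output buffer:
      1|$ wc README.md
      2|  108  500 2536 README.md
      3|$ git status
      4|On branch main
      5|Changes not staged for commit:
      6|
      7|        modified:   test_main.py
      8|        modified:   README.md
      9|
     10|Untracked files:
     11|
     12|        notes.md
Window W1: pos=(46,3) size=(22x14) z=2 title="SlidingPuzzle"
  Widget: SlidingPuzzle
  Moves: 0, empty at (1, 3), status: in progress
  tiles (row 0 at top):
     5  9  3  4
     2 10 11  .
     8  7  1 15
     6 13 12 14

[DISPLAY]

                ┏━━━━━━━━━━━━━━━┠─────────────
                ┃ Terminal      ┃┌────┬────┬──
                ┠───────────────┃│  5 │  9 │  
                ┃$ wc README.md ┃├────┼────┼──
                ┃  108  500 2536┃│  2 │ 10 │ 1
                ┃$ git status   ┃├────┼────┼──
                ┃On branch main ┃│  8 │  7 │  
                ┃Changes not sta┃├────┼────┼──
                ┃               ┃│  6 │ 13 │ 1
                ┃        modifie┃└────┴────┴──
                ┃        modifie┃Moves: 0     
                ┃               ┗━━━━━━━━━━━━━
                ┃Untracked files:             
                ┃                             
                ┗━━━━━━━━━━━━━━━━━━━━━━━━━━━━━


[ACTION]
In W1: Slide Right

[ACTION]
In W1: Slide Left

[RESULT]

                ┏━━━━━━━━━━━━━━━┠─────────────
                ┃ Terminal      ┃┌────┬────┬──
                ┠───────────────┃│  5 │  9 │  
                ┃$ wc README.md ┃├────┼────┼──
                ┃  108  500 2536┃│  2 │ 10 │ 1
                ┃$ git status   ┃├────┼────┼──
                ┃On branch main ┃│  8 │  7 │  
                ┃Changes not sta┃├────┼────┼──
                ┃               ┃│  6 │ 13 │ 1
                ┃        modifie┃└────┴────┴──
                ┃        modifie┃Moves: 2     
                ┃               ┗━━━━━━━━━━━━━
                ┃Untracked files:             
                ┃                             
                ┗━━━━━━━━━━━━━━━━━━━━━━━━━━━━━


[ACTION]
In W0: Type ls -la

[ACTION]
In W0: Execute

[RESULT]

                ┏━━━━━━━━━━━━━━━┠─────────────
                ┃ Terminal      ┃┌────┬────┬──
                ┠───────────────┃│  5 │  9 │  
                ┃Untracked files┃├────┼────┼──
                ┃               ┃│  2 │ 10 │ 1
                ┃        notes.m┃├────┼────┼──
                ┃$ ls -la       ┃│  8 │  7 │  
                ┃-rw-r--r--  1 a┃├────┼────┼──
                ┃-rw-r--r--  1 a┃│  6 │ 13 │ 1
                ┃-rw-r--r--  1 a┃└────┴────┴──
                ┃drwxr-xr-x  1 a┃Moves: 2     
                ┃-rw-r--r--  1 a┗━━━━━━━━━━━━━
                ┃drwxr-xr-x  1 alice group    
                ┃$ █                          
                ┗━━━━━━━━━━━━━━━━━━━━━━━━━━━━━


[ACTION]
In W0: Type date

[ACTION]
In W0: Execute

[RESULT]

                ┏━━━━━━━━━━━━━━━┠─────────────
                ┃ Terminal      ┃┌────┬────┬──
                ┠───────────────┃│  5 │  9 │  
                ┃        notes.m┃├────┼────┼──
                ┃$ ls -la       ┃│  2 │ 10 │ 1
                ┃-rw-r--r--  1 a┃├────┼────┼──
                ┃-rw-r--r--  1 a┃│  8 │  7 │  
                ┃-rw-r--r--  1 a┃├────┼────┼──
                ┃drwxr-xr-x  1 a┃│  6 │ 13 │ 1
                ┃-rw-r--r--  1 a┃└────┴────┴──
                ┃drwxr-xr-x  1 a┃Moves: 2     
                ┃$ date         ┗━━━━━━━━━━━━━
                ┃Wed Jan 28 08:18:00 UTC 2026 
                ┃$ █                          
                ┗━━━━━━━━━━━━━━━━━━━━━━━━━━━━━


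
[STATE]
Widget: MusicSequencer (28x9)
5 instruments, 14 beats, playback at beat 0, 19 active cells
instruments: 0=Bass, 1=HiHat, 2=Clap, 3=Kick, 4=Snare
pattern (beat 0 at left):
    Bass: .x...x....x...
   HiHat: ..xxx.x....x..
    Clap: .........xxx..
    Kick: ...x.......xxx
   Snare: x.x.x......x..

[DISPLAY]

      ▼1234567890123        
  Bass·█···█····█···        
 HiHat··███·█····█··        
  Clap·········███··        
  Kick···█·······███        
 Snare█·█·█······█··        
                            
                            
                            


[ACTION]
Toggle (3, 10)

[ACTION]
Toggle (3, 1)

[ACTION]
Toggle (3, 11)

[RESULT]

      ▼1234567890123        
  Bass·█···█····█···        
 HiHat··███·█····█··        
  Clap·········███··        
  Kick·█·█······█·██        
 Snare█·█·█······█··        
                            
                            
                            


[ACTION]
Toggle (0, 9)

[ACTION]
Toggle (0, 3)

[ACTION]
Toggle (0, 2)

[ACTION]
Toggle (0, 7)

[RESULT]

      ▼1234567890123        
  Bass·███·█·█·██···        
 HiHat··███·█····█··        
  Clap·········███··        
  Kick·█·█······█·██        
 Snare█·█·█······█··        
                            
                            
                            


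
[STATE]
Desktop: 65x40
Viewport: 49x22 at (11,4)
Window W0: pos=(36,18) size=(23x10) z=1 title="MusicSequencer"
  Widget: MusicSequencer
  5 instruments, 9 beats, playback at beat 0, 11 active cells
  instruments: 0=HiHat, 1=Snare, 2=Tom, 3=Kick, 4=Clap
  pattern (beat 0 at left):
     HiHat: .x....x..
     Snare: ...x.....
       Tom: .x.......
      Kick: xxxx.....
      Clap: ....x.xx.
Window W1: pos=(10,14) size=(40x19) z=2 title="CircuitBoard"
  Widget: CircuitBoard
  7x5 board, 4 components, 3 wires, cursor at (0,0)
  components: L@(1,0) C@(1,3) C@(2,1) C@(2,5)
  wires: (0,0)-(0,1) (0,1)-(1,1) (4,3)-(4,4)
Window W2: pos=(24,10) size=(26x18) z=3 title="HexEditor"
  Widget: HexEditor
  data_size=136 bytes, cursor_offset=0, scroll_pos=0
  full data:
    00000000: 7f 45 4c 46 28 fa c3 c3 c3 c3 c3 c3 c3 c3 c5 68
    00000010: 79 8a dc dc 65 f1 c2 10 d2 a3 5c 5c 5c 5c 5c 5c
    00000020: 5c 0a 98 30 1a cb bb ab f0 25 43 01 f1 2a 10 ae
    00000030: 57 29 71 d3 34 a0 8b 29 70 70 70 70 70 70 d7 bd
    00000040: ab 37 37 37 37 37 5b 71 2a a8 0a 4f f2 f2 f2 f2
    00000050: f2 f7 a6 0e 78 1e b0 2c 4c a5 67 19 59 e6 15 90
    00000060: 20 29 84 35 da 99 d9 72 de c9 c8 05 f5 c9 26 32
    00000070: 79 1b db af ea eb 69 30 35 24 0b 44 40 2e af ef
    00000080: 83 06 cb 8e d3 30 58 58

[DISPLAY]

                                                 
                                                 
                                                 
                                                 
                                                 
                                                 
             ┏━━━━━━━━━━━━━━━━━━━━━━━━┓          
             ┃ HexEditor              ┃          
             ┠────────────────────────┨          
             ┃00000000  7F 45 4c 46 28┃          
━━━━━━━━━━━━━┃00000010  79 8a dc dc 65┃          
 CircuitBoard┃00000020  5c 0a 98 30 1a┃          
─────────────┃00000030  57 29 71 d3 34┃          
   0 1 2 3 4 ┃00000040  ab 37 37 37 37┃          
0  [.]─ ·    ┃00000050  f2 f7 a6 0e 78┃━━━━━━━━┓ 
        │    ┃00000060  20 29 84 35 da┃er      ┃ 
1   L   ·    ┃00000070  79 1b db af ea┃────────┨ 
             ┃00000080  83 06 cb 8e d3┃78      ┃ 
2       C    ┃                        ┃··      ┃ 
             ┃                        ┃··      ┃ 
3            ┃                        ┃··      ┃ 
             ┃                        ┃··      ┃ 


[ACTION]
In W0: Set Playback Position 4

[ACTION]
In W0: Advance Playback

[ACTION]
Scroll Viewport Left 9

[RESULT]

                                                 
                                                 
                                                 
                                                 
                                                 
                                                 
                      ┏━━━━━━━━━━━━━━━━━━━━━━━━┓ 
                      ┃ HexEditor              ┃ 
                      ┠────────────────────────┨ 
                      ┃00000000  7F 45 4c 46 28┃ 
        ┏━━━━━━━━━━━━━┃00000010  79 8a dc dc 65┃ 
        ┃ CircuitBoard┃00000020  5c 0a 98 30 1a┃ 
        ┠─────────────┃00000030  57 29 71 d3 34┃ 
        ┃   0 1 2 3 4 ┃00000040  ab 37 37 37 37┃ 
        ┃0  [.]─ ·    ┃00000050  f2 f7 a6 0e 78┃━
        ┃        │    ┃00000060  20 29 84 35 da┃e
        ┃1   L   ·    ┃00000070  79 1b db af ea┃─
        ┃             ┃00000080  83 06 cb 8e d3┃7
        ┃2       C    ┃                        ┃·
        ┃             ┃                        ┃·
        ┃3            ┃                        ┃·
        ┃             ┃                        ┃·


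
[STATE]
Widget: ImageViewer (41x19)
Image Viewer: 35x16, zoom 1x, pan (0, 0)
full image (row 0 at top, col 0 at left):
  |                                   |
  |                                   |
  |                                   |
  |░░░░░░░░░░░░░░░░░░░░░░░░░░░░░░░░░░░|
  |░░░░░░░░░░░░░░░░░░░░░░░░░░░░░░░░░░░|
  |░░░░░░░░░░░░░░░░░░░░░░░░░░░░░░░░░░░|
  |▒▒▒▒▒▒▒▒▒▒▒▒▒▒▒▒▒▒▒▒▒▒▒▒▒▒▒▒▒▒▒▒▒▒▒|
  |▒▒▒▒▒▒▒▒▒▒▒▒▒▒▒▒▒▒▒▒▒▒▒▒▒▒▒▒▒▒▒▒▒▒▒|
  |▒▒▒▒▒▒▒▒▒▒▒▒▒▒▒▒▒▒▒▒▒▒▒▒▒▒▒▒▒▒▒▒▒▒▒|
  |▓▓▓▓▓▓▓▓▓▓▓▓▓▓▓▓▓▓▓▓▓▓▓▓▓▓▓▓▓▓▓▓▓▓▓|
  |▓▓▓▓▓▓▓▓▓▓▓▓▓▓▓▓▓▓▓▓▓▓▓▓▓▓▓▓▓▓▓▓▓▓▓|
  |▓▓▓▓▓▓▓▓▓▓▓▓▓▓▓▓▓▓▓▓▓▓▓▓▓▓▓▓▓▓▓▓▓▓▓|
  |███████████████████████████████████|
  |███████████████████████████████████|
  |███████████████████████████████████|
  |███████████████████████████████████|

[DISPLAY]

                                         
                                         
                                         
░░░░░░░░░░░░░░░░░░░░░░░░░░░░░░░░░░░      
░░░░░░░░░░░░░░░░░░░░░░░░░░░░░░░░░░░      
░░░░░░░░░░░░░░░░░░░░░░░░░░░░░░░░░░░      
▒▒▒▒▒▒▒▒▒▒▒▒▒▒▒▒▒▒▒▒▒▒▒▒▒▒▒▒▒▒▒▒▒▒▒      
▒▒▒▒▒▒▒▒▒▒▒▒▒▒▒▒▒▒▒▒▒▒▒▒▒▒▒▒▒▒▒▒▒▒▒      
▒▒▒▒▒▒▒▒▒▒▒▒▒▒▒▒▒▒▒▒▒▒▒▒▒▒▒▒▒▒▒▒▒▒▒      
▓▓▓▓▓▓▓▓▓▓▓▓▓▓▓▓▓▓▓▓▓▓▓▓▓▓▓▓▓▓▓▓▓▓▓      
▓▓▓▓▓▓▓▓▓▓▓▓▓▓▓▓▓▓▓▓▓▓▓▓▓▓▓▓▓▓▓▓▓▓▓      
▓▓▓▓▓▓▓▓▓▓▓▓▓▓▓▓▓▓▓▓▓▓▓▓▓▓▓▓▓▓▓▓▓▓▓      
███████████████████████████████████      
███████████████████████████████████      
███████████████████████████████████      
███████████████████████████████████      
                                         
                                         
                                         


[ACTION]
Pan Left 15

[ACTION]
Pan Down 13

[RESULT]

███████████████████████████████████      
███████████████████████████████████      
███████████████████████████████████      
                                         
                                         
                                         
                                         
                                         
                                         
                                         
                                         
                                         
                                         
                                         
                                         
                                         
                                         
                                         
                                         


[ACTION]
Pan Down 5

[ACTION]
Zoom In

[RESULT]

▓▓▓▓▓▓▓▓▓▓▓▓▓▓▓▓▓▓▓▓▓▓▓▓▓▓▓▓▓▓▓▓▓▓▓▓▓▓▓▓▓
▓▓▓▓▓▓▓▓▓▓▓▓▓▓▓▓▓▓▓▓▓▓▓▓▓▓▓▓▓▓▓▓▓▓▓▓▓▓▓▓▓
▓▓▓▓▓▓▓▓▓▓▓▓▓▓▓▓▓▓▓▓▓▓▓▓▓▓▓▓▓▓▓▓▓▓▓▓▓▓▓▓▓
▓▓▓▓▓▓▓▓▓▓▓▓▓▓▓▓▓▓▓▓▓▓▓▓▓▓▓▓▓▓▓▓▓▓▓▓▓▓▓▓▓
▓▓▓▓▓▓▓▓▓▓▓▓▓▓▓▓▓▓▓▓▓▓▓▓▓▓▓▓▓▓▓▓▓▓▓▓▓▓▓▓▓
▓▓▓▓▓▓▓▓▓▓▓▓▓▓▓▓▓▓▓▓▓▓▓▓▓▓▓▓▓▓▓▓▓▓▓▓▓▓▓▓▓
█████████████████████████████████████████
█████████████████████████████████████████
█████████████████████████████████████████
█████████████████████████████████████████
█████████████████████████████████████████
█████████████████████████████████████████
█████████████████████████████████████████
█████████████████████████████████████████
                                         
                                         
                                         
                                         
                                         


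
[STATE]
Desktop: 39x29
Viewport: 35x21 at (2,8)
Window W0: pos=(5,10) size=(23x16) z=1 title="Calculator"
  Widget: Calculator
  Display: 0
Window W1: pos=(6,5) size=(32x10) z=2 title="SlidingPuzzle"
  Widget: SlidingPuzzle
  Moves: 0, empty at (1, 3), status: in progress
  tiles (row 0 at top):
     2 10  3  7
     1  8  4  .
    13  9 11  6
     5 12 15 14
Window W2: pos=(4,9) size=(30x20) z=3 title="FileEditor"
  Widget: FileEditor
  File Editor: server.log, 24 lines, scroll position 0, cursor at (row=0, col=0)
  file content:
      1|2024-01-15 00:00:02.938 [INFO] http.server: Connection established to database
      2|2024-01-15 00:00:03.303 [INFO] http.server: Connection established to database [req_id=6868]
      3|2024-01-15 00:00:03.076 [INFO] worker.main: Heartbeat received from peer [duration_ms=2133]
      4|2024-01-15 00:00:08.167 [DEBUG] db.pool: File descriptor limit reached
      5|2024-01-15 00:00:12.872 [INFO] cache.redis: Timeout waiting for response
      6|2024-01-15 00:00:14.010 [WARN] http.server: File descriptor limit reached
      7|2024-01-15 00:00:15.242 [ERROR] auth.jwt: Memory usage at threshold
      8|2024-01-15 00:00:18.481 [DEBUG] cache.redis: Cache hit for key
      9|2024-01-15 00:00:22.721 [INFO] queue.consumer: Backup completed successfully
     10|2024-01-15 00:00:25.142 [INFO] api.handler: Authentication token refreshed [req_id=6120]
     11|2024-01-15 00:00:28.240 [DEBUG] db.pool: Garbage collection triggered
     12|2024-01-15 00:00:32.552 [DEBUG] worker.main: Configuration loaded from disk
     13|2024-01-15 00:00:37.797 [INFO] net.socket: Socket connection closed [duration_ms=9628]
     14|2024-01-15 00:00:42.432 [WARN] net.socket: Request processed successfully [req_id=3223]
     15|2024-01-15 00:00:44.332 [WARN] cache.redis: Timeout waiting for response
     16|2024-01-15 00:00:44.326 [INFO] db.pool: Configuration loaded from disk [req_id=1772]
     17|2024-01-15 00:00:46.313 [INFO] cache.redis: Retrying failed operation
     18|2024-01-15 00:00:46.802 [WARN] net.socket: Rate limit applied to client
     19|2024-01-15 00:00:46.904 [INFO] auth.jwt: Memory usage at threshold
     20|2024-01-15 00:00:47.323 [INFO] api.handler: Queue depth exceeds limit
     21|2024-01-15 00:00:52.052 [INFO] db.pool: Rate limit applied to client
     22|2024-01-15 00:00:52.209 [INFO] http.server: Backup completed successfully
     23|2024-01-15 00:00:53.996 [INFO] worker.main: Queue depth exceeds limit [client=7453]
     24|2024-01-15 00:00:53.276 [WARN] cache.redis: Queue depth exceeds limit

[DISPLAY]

    ┃┌────┬────┬────┬────┐         
  ┏━━━━━━━━━━━━━━━━━━━━━━━━━━━━┓   
  ┃ FileEditor                 ┃   
  ┠────────────────────────────┨   
  ┃█024-01-15 00:00:02.938 [IN▲┃   
  ┃2024-01-15 00:00:03.303 [IN█┃   
  ┃2024-01-15 00:00:03.076 [IN░┃━━━
  ┃2024-01-15 00:00:08.167 [DE░┃   
  ┃2024-01-15 00:00:12.872 [IN░┃   
  ┃2024-01-15 00:00:14.010 [WA░┃   
  ┃2024-01-15 00:00:15.242 [ER░┃   
  ┃2024-01-15 00:00:18.481 [DE░┃   
  ┃2024-01-15 00:00:22.721 [IN░┃   
  ┃2024-01-15 00:00:25.142 [IN░┃   
  ┃2024-01-15 00:00:28.240 [DE░┃   
  ┃2024-01-15 00:00:32.552 [DE░┃   
  ┃2024-01-15 00:00:37.797 [IN░┃   
  ┃2024-01-15 00:00:42.432 [WA░┃   
  ┃2024-01-15 00:00:44.332 [WA░┃   
  ┃2024-01-15 00:00:44.326 [IN▼┃   
  ┗━━━━━━━━━━━━━━━━━━━━━━━━━━━━┛   


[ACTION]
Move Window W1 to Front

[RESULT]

    ┃┌────┬────┬────┬────┐         
  ┏━┃│  2 │ 10 │  3 │  7 │         
  ┃ ┃├────┼────┼────┼────┤         
  ┠─┃│  1 │  8 │  4 │    │         
  ┃█┃├────┼────┼────┼────┤         
  ┃2┃│ 13 │  9 │ 11 │  6 │         
  ┃2┗━━━━━━━━━━━━━━━━━━━━━━━━━━━━━━
  ┃2024-01-15 00:00:08.167 [DE░┃   
  ┃2024-01-15 00:00:12.872 [IN░┃   
  ┃2024-01-15 00:00:14.010 [WA░┃   
  ┃2024-01-15 00:00:15.242 [ER░┃   
  ┃2024-01-15 00:00:18.481 [DE░┃   
  ┃2024-01-15 00:00:22.721 [IN░┃   
  ┃2024-01-15 00:00:25.142 [IN░┃   
  ┃2024-01-15 00:00:28.240 [DE░┃   
  ┃2024-01-15 00:00:32.552 [DE░┃   
  ┃2024-01-15 00:00:37.797 [IN░┃   
  ┃2024-01-15 00:00:42.432 [WA░┃   
  ┃2024-01-15 00:00:44.332 [WA░┃   
  ┃2024-01-15 00:00:44.326 [IN▼┃   
  ┗━━━━━━━━━━━━━━━━━━━━━━━━━━━━┛   


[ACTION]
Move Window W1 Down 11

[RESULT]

                                   
  ┏━━━━━━━━━━━━━━━━━━━━━━━━━━━━┓   
  ┃ FileEditor                 ┃   
  ┠────────────────────────────┨   
  ┃█024-01-15 00:00:02.938 [IN▲┃   
  ┃2024-01-15 00:00:03.303 [IN█┃   
  ┃2024-01-15 00:00:03.076 [IN░┃   
  ┃2024-01-15 00:00:08.167 [DE░┃   
  ┃2┏━━━━━━━━━━━━━━━━━━━━━━━━━━━━━━
  ┃2┃ SlidingPuzzle                
  ┃2┠──────────────────────────────
  ┃2┃┌────┬────┬────┬────┐         
  ┃2┃│  2 │ 10 │  3 │  7 │         
  ┃2┃├────┼────┼────┼────┤         
  ┃2┃│  1 │  8 │  4 │    │         
  ┃2┃├────┼────┼────┼────┤         
  ┃2┃│ 13 │  9 │ 11 │  6 │         
  ┃2┗━━━━━━━━━━━━━━━━━━━━━━━━━━━━━━
  ┃2024-01-15 00:00:44.332 [WA░┃   
  ┃2024-01-15 00:00:44.326 [IN▼┃   
  ┗━━━━━━━━━━━━━━━━━━━━━━━━━━━━┛   


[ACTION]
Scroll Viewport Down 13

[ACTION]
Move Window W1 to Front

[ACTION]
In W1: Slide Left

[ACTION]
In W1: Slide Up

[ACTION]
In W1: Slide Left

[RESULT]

                                   
  ┏━━━━━━━━━━━━━━━━━━━━━━━━━━━━┓   
  ┃ FileEditor                 ┃   
  ┠────────────────────────────┨   
  ┃█024-01-15 00:00:02.938 [IN▲┃   
  ┃2024-01-15 00:00:03.303 [IN█┃   
  ┃2024-01-15 00:00:03.076 [IN░┃   
  ┃2024-01-15 00:00:08.167 [DE░┃   
  ┃2┏━━━━━━━━━━━━━━━━━━━━━━━━━━━━━━
  ┃2┃ SlidingPuzzle                
  ┃2┠──────────────────────────────
  ┃2┃┌────┬────┬────┬────┐         
  ┃2┃│  2 │ 10 │  3 │  7 │         
  ┃2┃├────┼────┼────┼────┤         
  ┃2┃│  1 │  8 │  4 │  6 │         
  ┃2┃├────┼────┼────┼────┤         
  ┃2┃│ 13 │  9 │ 11 │    │         
  ┃2┗━━━━━━━━━━━━━━━━━━━━━━━━━━━━━━
  ┃2024-01-15 00:00:44.332 [WA░┃   
  ┃2024-01-15 00:00:44.326 [IN▼┃   
  ┗━━━━━━━━━━━━━━━━━━━━━━━━━━━━┛   


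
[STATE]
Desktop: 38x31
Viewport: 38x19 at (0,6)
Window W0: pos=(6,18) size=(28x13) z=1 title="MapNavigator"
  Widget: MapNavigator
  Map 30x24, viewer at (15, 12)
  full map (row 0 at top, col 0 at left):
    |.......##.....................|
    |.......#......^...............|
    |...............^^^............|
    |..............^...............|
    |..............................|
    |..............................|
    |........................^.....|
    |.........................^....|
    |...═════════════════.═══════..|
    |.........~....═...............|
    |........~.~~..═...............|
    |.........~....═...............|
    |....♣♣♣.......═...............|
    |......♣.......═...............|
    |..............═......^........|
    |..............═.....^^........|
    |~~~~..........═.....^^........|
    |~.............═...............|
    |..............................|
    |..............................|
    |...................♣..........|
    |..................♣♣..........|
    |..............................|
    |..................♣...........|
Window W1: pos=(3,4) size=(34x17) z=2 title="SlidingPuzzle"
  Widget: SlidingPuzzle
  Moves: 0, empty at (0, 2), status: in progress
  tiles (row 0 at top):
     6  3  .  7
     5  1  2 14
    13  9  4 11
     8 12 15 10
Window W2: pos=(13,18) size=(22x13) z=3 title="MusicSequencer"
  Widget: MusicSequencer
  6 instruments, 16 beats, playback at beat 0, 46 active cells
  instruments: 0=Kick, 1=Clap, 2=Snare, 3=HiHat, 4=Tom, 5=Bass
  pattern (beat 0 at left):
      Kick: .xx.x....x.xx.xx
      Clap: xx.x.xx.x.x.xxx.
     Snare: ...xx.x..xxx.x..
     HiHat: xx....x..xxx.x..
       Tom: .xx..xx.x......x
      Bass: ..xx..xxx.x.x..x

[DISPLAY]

   ┠────────────────────────────────┨ 
   ┃┌────┬────┬────┬────┐           ┃ 
   ┃│  6 │  3 │    │  7 │           ┃ 
   ┃├────┼────┼────┼────┤           ┃ 
   ┃│  5 │  1 │  2 │ 14 │           ┃ 
   ┃├────┼────┼────┼────┤           ┃ 
   ┃│ 13 │  9 │  4 │ 11 │           ┃ 
   ┃├────┼────┼────┼────┤           ┃ 
   ┃│  8 │ 12 │ 15 │ 10 │           ┃ 
   ┃└────┴────┴────┴────┘           ┃ 
   ┃Moves: 0                        ┃ 
   ┃                                ┃ 
   ┃         ┏━━━━━━━━━━━━━━━━━━━━┓ ┃ 
   ┃         ┃ MusicSequencer     ┃ ┃ 
   ┗━━━━━━━━━┠────────────────────┨━┛ 
      ┃.═════┃      ▼1234567890123┃   
      ┃......┃  Kick·██·█····█·██·┃   
      ┃......┃  Clap██·█·██·█·█·██┃   
      ┃......┃ Snare···██·█··███·█┃   


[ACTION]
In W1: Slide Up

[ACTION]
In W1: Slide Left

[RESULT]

   ┠────────────────────────────────┨ 
   ┃┌────┬────┬────┬────┐           ┃ 
   ┃│  6 │  3 │  2 │  7 │           ┃ 
   ┃├────┼────┼────┼────┤           ┃ 
   ┃│  5 │  1 │ 14 │    │           ┃ 
   ┃├────┼────┼────┼────┤           ┃ 
   ┃│ 13 │  9 │  4 │ 11 │           ┃ 
   ┃├────┼────┼────┼────┤           ┃ 
   ┃│  8 │ 12 │ 15 │ 10 │           ┃ 
   ┃└────┴────┴────┴────┘           ┃ 
   ┃Moves: 2                        ┃ 
   ┃                                ┃ 
   ┃         ┏━━━━━━━━━━━━━━━━━━━━┓ ┃ 
   ┃         ┃ MusicSequencer     ┃ ┃ 
   ┗━━━━━━━━━┠────────────────────┨━┛ 
      ┃.═════┃      ▼1234567890123┃   
      ┃......┃  Kick·██·█····█·██·┃   
      ┃......┃  Clap██·█·██·█·█·██┃   
      ┃......┃ Snare···██·█··███·█┃   


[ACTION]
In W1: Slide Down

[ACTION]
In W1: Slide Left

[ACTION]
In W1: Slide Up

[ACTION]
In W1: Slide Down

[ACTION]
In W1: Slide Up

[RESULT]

   ┠────────────────────────────────┨ 
   ┃┌────┬────┬────┬────┐           ┃ 
   ┃│  6 │  3 │  2 │  7 │           ┃ 
   ┃├────┼────┼────┼────┤           ┃ 
   ┃│  5 │  1 │ 14 │    │           ┃ 
   ┃├────┼────┼────┼────┤           ┃ 
   ┃│ 13 │  9 │  4 │ 11 │           ┃ 
   ┃├────┼────┼────┼────┤           ┃ 
   ┃│  8 │ 12 │ 15 │ 10 │           ┃ 
   ┃└────┴────┴────┴────┘           ┃ 
   ┃Moves: 6                        ┃ 
   ┃                                ┃ 
   ┃         ┏━━━━━━━━━━━━━━━━━━━━┓ ┃ 
   ┃         ┃ MusicSequencer     ┃ ┃ 
   ┗━━━━━━━━━┠────────────────────┨━┛ 
      ┃.═════┃      ▼1234567890123┃   
      ┃......┃  Kick·██·█····█·██·┃   
      ┃......┃  Clap██·█·██·█·█·██┃   
      ┃......┃ Snare···██·█··███·█┃   
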